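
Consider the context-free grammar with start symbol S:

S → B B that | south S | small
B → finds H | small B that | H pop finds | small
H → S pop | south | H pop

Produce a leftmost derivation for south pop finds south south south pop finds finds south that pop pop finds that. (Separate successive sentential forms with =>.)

S => B B that => H pop finds B that => south pop finds B that => south pop finds H pop finds that => south pop finds S pop pop finds that => south pop finds south S pop pop finds that => south pop finds south south S pop pop finds that => south pop finds south south B B that pop pop finds that => south pop finds south south H pop finds B that pop pop finds that => south pop finds south south south pop finds B that pop pop finds that => south pop finds south south south pop finds finds H that pop pop finds that => south pop finds south south south pop finds finds south that pop pop finds that

S => B B that   [S → B B that]
B B that => H pop finds B that   [B → H pop finds]
H pop finds B that => south pop finds B that   [H → south]
south pop finds B that => south pop finds H pop finds that   [B → H pop finds]
south pop finds H pop finds that => south pop finds S pop pop finds that   [H → S pop]
south pop finds S pop pop finds that => south pop finds south S pop pop finds that   [S → south S]
south pop finds south S pop pop finds that => south pop finds south south S pop pop finds that   [S → south S]
south pop finds south south S pop pop finds that => south pop finds south south B B that pop pop finds that   [S → B B that]
south pop finds south south B B that pop pop finds that => south pop finds south south H pop finds B that pop pop finds that   [B → H pop finds]
south pop finds south south H pop finds B that pop pop finds that => south pop finds south south south pop finds B that pop pop finds that   [H → south]
south pop finds south south south pop finds B that pop pop finds that => south pop finds south south south pop finds finds H that pop pop finds that   [B → finds H]
south pop finds south south south pop finds finds H that pop pop finds that => south pop finds south south south pop finds finds south that pop pop finds that   [H → south]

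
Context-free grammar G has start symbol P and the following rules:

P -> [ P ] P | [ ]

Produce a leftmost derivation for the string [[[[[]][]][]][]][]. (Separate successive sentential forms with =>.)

P => [P]P => [[P]P]P => [[[P]P]P]P => [[[[P]P]P]P]P => [[[[[]]P]P]P]P => [[[[[]][]]P]P]P => [[[[[]][]][]]P]P => [[[[[]][]][]][]]P => [[[[[]][]][]][]][]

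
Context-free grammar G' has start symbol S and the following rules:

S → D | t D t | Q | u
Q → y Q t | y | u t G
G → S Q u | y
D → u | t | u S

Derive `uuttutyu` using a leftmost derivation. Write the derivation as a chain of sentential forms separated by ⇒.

S⇒D⇒uS⇒uQ⇒uutG⇒uutSQu⇒uutDQu⇒uuttQu⇒uuttutGu⇒uuttutyu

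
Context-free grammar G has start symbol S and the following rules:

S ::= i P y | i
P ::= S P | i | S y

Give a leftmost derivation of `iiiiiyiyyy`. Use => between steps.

S => iPy => iSyy => iiPyyy => iiSPyyy => iiiPyPyyy => iiiSPyPyyy => iiiiPyPyyy => iiiiiyPyyy => iiiiiyiyyy

S => iPy   [S ::= i P y]
iPy => iSyy   [P ::= S y]
iSyy => iiPyyy   [S ::= i P y]
iiPyyy => iiSPyyy   [P ::= S P]
iiSPyyy => iiiPyPyyy   [S ::= i P y]
iiiPyPyyy => iiiSPyPyyy   [P ::= S P]
iiiSPyPyyy => iiiiPyPyyy   [S ::= i]
iiiiPyPyyy => iiiiiyPyyy   [P ::= i]
iiiiiyPyyy => iiiiiyiyyy   [P ::= i]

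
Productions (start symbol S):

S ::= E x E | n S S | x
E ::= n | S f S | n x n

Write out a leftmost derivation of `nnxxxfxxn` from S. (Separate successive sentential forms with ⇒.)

S ⇒ ExE ⇒ SfSxE ⇒ nSSfSxE ⇒ nnSSSfSxE ⇒ nnxSSfSxE ⇒ nnxxSfSxE ⇒ nnxxxfSxE ⇒ nnxxxfxxE ⇒ nnxxxfxxn

S ⇒ ExE   [S ::= E x E]
ExE ⇒ SfSxE   [E ::= S f S]
SfSxE ⇒ nSSfSxE   [S ::= n S S]
nSSfSxE ⇒ nnSSSfSxE   [S ::= n S S]
nnSSSfSxE ⇒ nnxSSfSxE   [S ::= x]
nnxSSfSxE ⇒ nnxxSfSxE   [S ::= x]
nnxxSfSxE ⇒ nnxxxfSxE   [S ::= x]
nnxxxfSxE ⇒ nnxxxfxxE   [S ::= x]
nnxxxfxxE ⇒ nnxxxfxxn   [E ::= n]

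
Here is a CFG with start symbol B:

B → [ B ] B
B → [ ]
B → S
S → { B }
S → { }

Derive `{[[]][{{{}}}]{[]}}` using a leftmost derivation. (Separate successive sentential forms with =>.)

B => S   [B → S]
S => {B}   [S → { B }]
{B} => {[B]B}   [B → [ B ] B]
{[B]B} => {[[]]B}   [B → [ ]]
{[[]]B} => {[[]][B]B}   [B → [ B ] B]
{[[]][B]B} => {[[]][S]B}   [B → S]
{[[]][S]B} => {[[]][{B}]B}   [S → { B }]
{[[]][{B}]B} => {[[]][{S}]B}   [B → S]
{[[]][{S}]B} => {[[]][{{B}}]B}   [S → { B }]
{[[]][{{B}}]B} => {[[]][{{S}}]B}   [B → S]
{[[]][{{S}}]B} => {[[]][{{{}}}]B}   [S → { }]
{[[]][{{{}}}]B} => {[[]][{{{}}}]S}   [B → S]
{[[]][{{{}}}]S} => {[[]][{{{}}}]{B}}   [S → { B }]
{[[]][{{{}}}]{B}} => {[[]][{{{}}}]{[]}}   [B → [ ]]

B => S => {B} => {[B]B} => {[[]]B} => {[[]][B]B} => {[[]][S]B} => {[[]][{B}]B} => {[[]][{S}]B} => {[[]][{{B}}]B} => {[[]][{{S}}]B} => {[[]][{{{}}}]B} => {[[]][{{{}}}]S} => {[[]][{{{}}}]{B}} => {[[]][{{{}}}]{[]}}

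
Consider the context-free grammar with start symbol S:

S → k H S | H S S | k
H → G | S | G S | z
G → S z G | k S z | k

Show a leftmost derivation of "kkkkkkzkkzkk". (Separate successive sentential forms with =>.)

S => HSS => GSS => kSzSS => kkHSzSS => kkGSSzSS => kkkSzSSzSS => kkkkHSzSSzSS => kkkkSSzSSzSS => kkkkkSzSSzSS => kkkkkkzSSzSS => kkkkkkzkSzSS => kkkkkkzkkzSS => kkkkkkzkkzkS => kkkkkkzkkzkk

S => HSS   [S → H S S]
HSS => GSS   [H → G]
GSS => kSzSS   [G → k S z]
kSzSS => kkHSzSS   [S → k H S]
kkHSzSS => kkGSSzSS   [H → G S]
kkGSSzSS => kkkSzSSzSS   [G → k S z]
kkkSzSSzSS => kkkkHSzSSzSS   [S → k H S]
kkkkHSzSSzSS => kkkkSSzSSzSS   [H → S]
kkkkSSzSSzSS => kkkkkSzSSzSS   [S → k]
kkkkkSzSSzSS => kkkkkkzSSzSS   [S → k]
kkkkkkzSSzSS => kkkkkkzkSzSS   [S → k]
kkkkkkzkSzSS => kkkkkkzkkzSS   [S → k]
kkkkkkzkkzSS => kkkkkkzkkzkS   [S → k]
kkkkkkzkkzkS => kkkkkkzkkzkk   [S → k]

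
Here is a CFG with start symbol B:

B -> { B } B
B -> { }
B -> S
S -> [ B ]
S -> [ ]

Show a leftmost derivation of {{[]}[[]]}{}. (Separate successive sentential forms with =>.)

B => {B}B   [B -> { B } B]
{B}B => {{B}B}B   [B -> { B } B]
{{B}B}B => {{S}B}B   [B -> S]
{{S}B}B => {{[]}B}B   [S -> [ ]]
{{[]}B}B => {{[]}S}B   [B -> S]
{{[]}S}B => {{[]}[B]}B   [S -> [ B ]]
{{[]}[B]}B => {{[]}[S]}B   [B -> S]
{{[]}[S]}B => {{[]}[[]]}B   [S -> [ ]]
{{[]}[[]]}B => {{[]}[[]]}{}   [B -> { }]

B => {B}B => {{B}B}B => {{S}B}B => {{[]}B}B => {{[]}S}B => {{[]}[B]}B => {{[]}[S]}B => {{[]}[[]]}B => {{[]}[[]]}{}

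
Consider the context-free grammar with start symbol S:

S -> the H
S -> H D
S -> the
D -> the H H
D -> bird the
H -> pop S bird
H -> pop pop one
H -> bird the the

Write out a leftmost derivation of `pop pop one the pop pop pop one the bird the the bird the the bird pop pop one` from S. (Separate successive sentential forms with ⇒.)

S ⇒ H D ⇒ pop pop one D ⇒ pop pop one the H H ⇒ pop pop one the pop S bird H ⇒ pop pop one the pop H D bird H ⇒ pop pop one the pop pop pop one D bird H ⇒ pop pop one the pop pop pop one the H H bird H ⇒ pop pop one the pop pop pop one the bird the the H bird H ⇒ pop pop one the pop pop pop one the bird the the bird the the bird H ⇒ pop pop one the pop pop pop one the bird the the bird the the bird pop pop one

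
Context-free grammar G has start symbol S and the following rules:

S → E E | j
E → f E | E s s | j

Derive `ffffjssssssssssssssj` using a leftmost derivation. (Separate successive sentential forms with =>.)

S => EE => fEE => ffEE => ffEssE => ffEssssE => ffEssssssE => ffEssssssssE => ffEssssssssssE => ffEssssssssssssE => fffEssssssssssssE => ffffEssssssssssssE => ffffEssssssssssssssE => ffffjssssssssssssssE => ffffjssssssssssssssj

S => EE   [S → E E]
EE => fEE   [E → f E]
fEE => ffEE   [E → f E]
ffEE => ffEssE   [E → E s s]
ffEssE => ffEssssE   [E → E s s]
ffEssssE => ffEssssssE   [E → E s s]
ffEssssssE => ffEssssssssE   [E → E s s]
ffEssssssssE => ffEssssssssssE   [E → E s s]
ffEssssssssssE => ffEssssssssssssE   [E → E s s]
ffEssssssssssssE => fffEssssssssssssE   [E → f E]
fffEssssssssssssE => ffffEssssssssssssE   [E → f E]
ffffEssssssssssssE => ffffEssssssssssssssE   [E → E s s]
ffffEssssssssssssssE => ffffjssssssssssssssE   [E → j]
ffffjssssssssssssssE => ffffjssssssssssssssj   [E → j]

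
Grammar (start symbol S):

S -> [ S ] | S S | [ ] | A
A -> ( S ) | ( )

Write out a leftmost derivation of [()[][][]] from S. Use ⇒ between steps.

S⇒[S]⇒[SS]⇒[AS]⇒[()S]⇒[()SS]⇒[()SSS]⇒[()[]SS]⇒[()[][]S]⇒[()[][][]]

S ⇒ [S]   [S -> [ S ]]
[S] ⇒ [SS]   [S -> S S]
[SS] ⇒ [AS]   [S -> A]
[AS] ⇒ [()S]   [A -> ( )]
[()S] ⇒ [()SS]   [S -> S S]
[()SS] ⇒ [()SSS]   [S -> S S]
[()SSS] ⇒ [()[]SS]   [S -> [ ]]
[()[]SS] ⇒ [()[][]S]   [S -> [ ]]
[()[][]S] ⇒ [()[][][]]   [S -> [ ]]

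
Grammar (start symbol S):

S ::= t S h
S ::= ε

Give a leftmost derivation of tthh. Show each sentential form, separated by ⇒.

S ⇒ tSh   [S ::= t S h]
tSh ⇒ ttShh   [S ::= t S h]
ttShh ⇒ tthh   [S ::= ε]

S⇒tSh⇒ttShh⇒tthh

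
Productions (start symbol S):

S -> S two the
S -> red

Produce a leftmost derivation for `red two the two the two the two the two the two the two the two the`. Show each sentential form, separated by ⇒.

S ⇒ S two the ⇒ S two the two the ⇒ S two the two the two the ⇒ S two the two the two the two the ⇒ S two the two the two the two the two the ⇒ S two the two the two the two the two the two the ⇒ S two the two the two the two the two the two the two the ⇒ S two the two the two the two the two the two the two the two the ⇒ red two the two the two the two the two the two the two the two the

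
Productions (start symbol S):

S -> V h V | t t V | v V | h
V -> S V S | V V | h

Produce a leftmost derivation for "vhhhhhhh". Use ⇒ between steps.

S ⇒ vV   [S -> v V]
vV ⇒ vSVS   [V -> S V S]
vSVS ⇒ vVhVVS   [S -> V h V]
vVhVVS ⇒ vSVShVVS   [V -> S V S]
vSVShVVS ⇒ vhVShVVS   [S -> h]
vhVShVVS ⇒ vhhShVVS   [V -> h]
vhhShVVS ⇒ vhhhhVVS   [S -> h]
vhhhhVVS ⇒ vhhhhhVS   [V -> h]
vhhhhhVS ⇒ vhhhhhhS   [V -> h]
vhhhhhhS ⇒ vhhhhhhh   [S -> h]

S ⇒ vV ⇒ vSVS ⇒ vVhVVS ⇒ vSVShVVS ⇒ vhVShVVS ⇒ vhhShVVS ⇒ vhhhhVVS ⇒ vhhhhhVS ⇒ vhhhhhhS ⇒ vhhhhhhh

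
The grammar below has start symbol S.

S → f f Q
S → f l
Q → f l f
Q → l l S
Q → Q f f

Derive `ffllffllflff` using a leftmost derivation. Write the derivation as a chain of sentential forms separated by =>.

S => ffQ   [S → f f Q]
ffQ => ffQff   [Q → Q f f]
ffQff => ffllSff   [Q → l l S]
ffllSff => ffllffQff   [S → f f Q]
ffllffQff => ffllffllSff   [Q → l l S]
ffllffllSff => ffllffllflff   [S → f l]

S => ffQ => ffQff => ffllSff => ffllffQff => ffllffllSff => ffllffllflff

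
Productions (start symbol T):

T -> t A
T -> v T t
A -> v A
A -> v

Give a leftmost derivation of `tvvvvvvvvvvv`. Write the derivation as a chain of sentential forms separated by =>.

T=>tA=>tvA=>tvvA=>tvvvA=>tvvvvA=>tvvvvvA=>tvvvvvvA=>tvvvvvvvA=>tvvvvvvvvA=>tvvvvvvvvvA=>tvvvvvvvvvvA=>tvvvvvvvvvvv

T => tA   [T -> t A]
tA => tvA   [A -> v A]
tvA => tvvA   [A -> v A]
tvvA => tvvvA   [A -> v A]
tvvvA => tvvvvA   [A -> v A]
tvvvvA => tvvvvvA   [A -> v A]
tvvvvvA => tvvvvvvA   [A -> v A]
tvvvvvvA => tvvvvvvvA   [A -> v A]
tvvvvvvvA => tvvvvvvvvA   [A -> v A]
tvvvvvvvvA => tvvvvvvvvvA   [A -> v A]
tvvvvvvvvvA => tvvvvvvvvvvA   [A -> v A]
tvvvvvvvvvvA => tvvvvvvvvvvv   [A -> v]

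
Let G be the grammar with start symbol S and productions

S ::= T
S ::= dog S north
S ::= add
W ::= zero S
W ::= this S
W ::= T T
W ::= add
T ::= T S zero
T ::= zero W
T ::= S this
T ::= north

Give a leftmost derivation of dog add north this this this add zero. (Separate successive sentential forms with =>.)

S => T => T S zero => S this S zero => T this S zero => S this this S zero => T this this S zero => S this this this S zero => dog S north this this this S zero => dog add north this this this S zero => dog add north this this this add zero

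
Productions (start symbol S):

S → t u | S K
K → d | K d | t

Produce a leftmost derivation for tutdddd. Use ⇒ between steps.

S ⇒ SK   [S → S K]
SK ⇒ SKK   [S → S K]
SKK ⇒ tuKK   [S → t u]
tuKK ⇒ tuKdK   [K → K d]
tuKdK ⇒ tuKddK   [K → K d]
tuKddK ⇒ tuKdddK   [K → K d]
tuKdddK ⇒ tutdddK   [K → t]
tutdddK ⇒ tutdddd   [K → d]

S ⇒ SK ⇒ SKK ⇒ tuKK ⇒ tuKdK ⇒ tuKddK ⇒ tuKdddK ⇒ tutdddK ⇒ tutdddd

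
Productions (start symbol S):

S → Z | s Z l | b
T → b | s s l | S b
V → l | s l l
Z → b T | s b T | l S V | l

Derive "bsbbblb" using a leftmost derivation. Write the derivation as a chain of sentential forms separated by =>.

S=>Z=>bT=>bSb=>bsZlb=>bsbTlb=>bsbSblb=>bsbbblb

S => Z   [S → Z]
Z => bT   [Z → b T]
bT => bSb   [T → S b]
bSb => bsZlb   [S → s Z l]
bsZlb => bsbTlb   [Z → b T]
bsbTlb => bsbSblb   [T → S b]
bsbSblb => bsbbblb   [S → b]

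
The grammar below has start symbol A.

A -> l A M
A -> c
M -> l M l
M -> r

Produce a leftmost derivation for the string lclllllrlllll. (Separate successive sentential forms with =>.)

A => lAM => lcM => lclMl => lcllMll => lclllMlll => lcllllMllll => lclllllMlllll => lclllllrlllll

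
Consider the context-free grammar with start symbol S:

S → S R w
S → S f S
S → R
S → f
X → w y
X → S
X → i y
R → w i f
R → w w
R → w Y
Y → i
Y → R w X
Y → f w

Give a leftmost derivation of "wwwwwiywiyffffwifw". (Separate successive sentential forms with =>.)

S => SRw   [S → S R w]
SRw => SfSRw   [S → S f S]
SfSRw => SfSfSRw   [S → S f S]
SfSfSRw => RfSfSRw   [S → R]
RfSfSRw => wYfSfSRw   [R → w Y]
wYfSfSRw => wRwXfSfSRw   [Y → R w X]
wRwXfSfSRw => wwYwXfSfSRw   [R → w Y]
wwYwXfSfSRw => wwRwXwXfSfSRw   [Y → R w X]
wwRwXwXfSfSRw => wwwwwXwXfSfSRw   [R → w w]
wwwwwXwXfSfSRw => wwwwwiywXfSfSRw   [X → i y]
wwwwwiywXfSfSRw => wwwwwiywiyfSfSRw   [X → i y]
wwwwwiywiyfSfSRw => wwwwwiywiyfffSRw   [S → f]
wwwwwiywiyfffSRw => wwwwwiywiyffffRw   [S → f]
wwwwwiywiyffffRw => wwwwwiywiyffffwifw   [R → w i f]

S => SRw => SfSRw => SfSfSRw => RfSfSRw => wYfSfSRw => wRwXfSfSRw => wwYwXfSfSRw => wwRwXwXfSfSRw => wwwwwXwXfSfSRw => wwwwwiywXfSfSRw => wwwwwiywiyfSfSRw => wwwwwiywiyfffSRw => wwwwwiywiyffffRw => wwwwwiywiyffffwifw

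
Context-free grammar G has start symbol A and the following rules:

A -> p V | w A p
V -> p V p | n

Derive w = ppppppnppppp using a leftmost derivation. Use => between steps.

A => pV   [A -> p V]
pV => ppVp   [V -> p V p]
ppVp => pppVpp   [V -> p V p]
pppVpp => ppppVppp   [V -> p V p]
ppppVppp => pppppVpppp   [V -> p V p]
pppppVpppp => ppppppVppppp   [V -> p V p]
ppppppVppppp => ppppppnppppp   [V -> n]

A=>pV=>ppVp=>pppVpp=>ppppVppp=>pppppVpppp=>ppppppVppppp=>ppppppnppppp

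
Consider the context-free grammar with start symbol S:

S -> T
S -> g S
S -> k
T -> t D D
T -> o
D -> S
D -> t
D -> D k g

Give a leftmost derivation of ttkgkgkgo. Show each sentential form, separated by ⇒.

S ⇒ T   [S -> T]
T ⇒ tDD   [T -> t D D]
tDD ⇒ tDkgD   [D -> D k g]
tDkgD ⇒ tDkgkgD   [D -> D k g]
tDkgkgD ⇒ tDkgkgkgD   [D -> D k g]
tDkgkgkgD ⇒ ttkgkgkgD   [D -> t]
ttkgkgkgD ⇒ ttkgkgkgS   [D -> S]
ttkgkgkgS ⇒ ttkgkgkgT   [S -> T]
ttkgkgkgT ⇒ ttkgkgkgo   [T -> o]

S ⇒ T ⇒ tDD ⇒ tDkgD ⇒ tDkgkgD ⇒ tDkgkgkgD ⇒ ttkgkgkgD ⇒ ttkgkgkgS ⇒ ttkgkgkgT ⇒ ttkgkgkgo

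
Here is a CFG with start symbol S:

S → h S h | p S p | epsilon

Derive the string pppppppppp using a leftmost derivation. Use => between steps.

S => pSp => ppSpp => pppSppp => ppppSpppp => pppppSppppp => pppppppppp

S => pSp   [S → p S p]
pSp => ppSpp   [S → p S p]
ppSpp => pppSppp   [S → p S p]
pppSppp => ppppSpppp   [S → p S p]
ppppSpppp => pppppSppppp   [S → p S p]
pppppSppppp => pppppppppp   [S → epsilon]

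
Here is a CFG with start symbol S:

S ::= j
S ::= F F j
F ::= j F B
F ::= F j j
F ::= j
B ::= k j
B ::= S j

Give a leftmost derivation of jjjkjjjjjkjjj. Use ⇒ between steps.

S ⇒ FFj ⇒ jFBFj ⇒ jFjjBFj ⇒ jFjjjjBFj ⇒ jjFBjjjjBFj ⇒ jjjBjjjjBFj ⇒ jjjkjjjjjBFj ⇒ jjjkjjjjjkjFj ⇒ jjjkjjjjjkjjj

S ⇒ FFj   [S ::= F F j]
FFj ⇒ jFBFj   [F ::= j F B]
jFBFj ⇒ jFjjBFj   [F ::= F j j]
jFjjBFj ⇒ jFjjjjBFj   [F ::= F j j]
jFjjjjBFj ⇒ jjFBjjjjBFj   [F ::= j F B]
jjFBjjjjBFj ⇒ jjjBjjjjBFj   [F ::= j]
jjjBjjjjBFj ⇒ jjjkjjjjjBFj   [B ::= k j]
jjjkjjjjjBFj ⇒ jjjkjjjjjkjFj   [B ::= k j]
jjjkjjjjjkjFj ⇒ jjjkjjjjjkjjj   [F ::= j]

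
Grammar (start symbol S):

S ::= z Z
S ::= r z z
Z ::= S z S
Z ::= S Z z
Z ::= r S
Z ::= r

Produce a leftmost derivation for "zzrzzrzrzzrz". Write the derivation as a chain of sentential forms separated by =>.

S => zZ => zSZz => zzZZz => zzrSZz => zzrzZZz => zzrzSzSZz => zzrzzZzSZz => zzrzzrzSZz => zzrzzrzrzzZz => zzrzzrzrzzrz

S => zZ   [S ::= z Z]
zZ => zSZz   [Z ::= S Z z]
zSZz => zzZZz   [S ::= z Z]
zzZZz => zzrSZz   [Z ::= r S]
zzrSZz => zzrzZZz   [S ::= z Z]
zzrzZZz => zzrzSzSZz   [Z ::= S z S]
zzrzSzSZz => zzrzzZzSZz   [S ::= z Z]
zzrzzZzSZz => zzrzzrzSZz   [Z ::= r]
zzrzzrzSZz => zzrzzrzrzzZz   [S ::= r z z]
zzrzzrzrzzZz => zzrzzrzrzzrz   [Z ::= r]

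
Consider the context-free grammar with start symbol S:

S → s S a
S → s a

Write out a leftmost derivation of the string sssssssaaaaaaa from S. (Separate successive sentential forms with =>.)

S => sSa => ssSaa => sssSaaa => ssssSaaaa => sssssSaaaaa => ssssssSaaaaaa => sssssssaaaaaaa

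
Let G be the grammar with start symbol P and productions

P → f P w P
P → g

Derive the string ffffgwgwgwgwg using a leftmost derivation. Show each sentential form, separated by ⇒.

P ⇒ fPwP ⇒ ffPwPwP ⇒ fffPwPwPwP ⇒ ffffPwPwPwPwP ⇒ ffffgwPwPwPwP ⇒ ffffgwgwPwPwP ⇒ ffffgwgwgwPwP ⇒ ffffgwgwgwgwP ⇒ ffffgwgwgwgwg

P ⇒ fPwP   [P → f P w P]
fPwP ⇒ ffPwPwP   [P → f P w P]
ffPwPwP ⇒ fffPwPwPwP   [P → f P w P]
fffPwPwPwP ⇒ ffffPwPwPwPwP   [P → f P w P]
ffffPwPwPwPwP ⇒ ffffgwPwPwPwP   [P → g]
ffffgwPwPwPwP ⇒ ffffgwgwPwPwP   [P → g]
ffffgwgwPwPwP ⇒ ffffgwgwgwPwP   [P → g]
ffffgwgwgwPwP ⇒ ffffgwgwgwgwP   [P → g]
ffffgwgwgwgwP ⇒ ffffgwgwgwgwg   [P → g]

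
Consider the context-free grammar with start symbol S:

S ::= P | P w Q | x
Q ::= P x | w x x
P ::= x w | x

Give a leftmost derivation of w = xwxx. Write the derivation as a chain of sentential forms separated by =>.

S=>PwQ=>xwQ=>xwPx=>xwxx

S => PwQ   [S ::= P w Q]
PwQ => xwQ   [P ::= x]
xwQ => xwPx   [Q ::= P x]
xwPx => xwxx   [P ::= x]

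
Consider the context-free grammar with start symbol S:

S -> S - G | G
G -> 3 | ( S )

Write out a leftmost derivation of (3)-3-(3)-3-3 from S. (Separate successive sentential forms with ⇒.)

S⇒S-G⇒S-G-G⇒S-G-G-G⇒S-G-G-G-G⇒G-G-G-G-G⇒(S)-G-G-G-G⇒(G)-G-G-G-G⇒(3)-G-G-G-G⇒(3)-3-G-G-G⇒(3)-3-(S)-G-G⇒(3)-3-(G)-G-G⇒(3)-3-(3)-G-G⇒(3)-3-(3)-3-G⇒(3)-3-(3)-3-3

S ⇒ S-G   [S -> S - G]
S-G ⇒ S-G-G   [S -> S - G]
S-G-G ⇒ S-G-G-G   [S -> S - G]
S-G-G-G ⇒ S-G-G-G-G   [S -> S - G]
S-G-G-G-G ⇒ G-G-G-G-G   [S -> G]
G-G-G-G-G ⇒ (S)-G-G-G-G   [G -> ( S )]
(S)-G-G-G-G ⇒ (G)-G-G-G-G   [S -> G]
(G)-G-G-G-G ⇒ (3)-G-G-G-G   [G -> 3]
(3)-G-G-G-G ⇒ (3)-3-G-G-G   [G -> 3]
(3)-3-G-G-G ⇒ (3)-3-(S)-G-G   [G -> ( S )]
(3)-3-(S)-G-G ⇒ (3)-3-(G)-G-G   [S -> G]
(3)-3-(G)-G-G ⇒ (3)-3-(3)-G-G   [G -> 3]
(3)-3-(3)-G-G ⇒ (3)-3-(3)-3-G   [G -> 3]
(3)-3-(3)-3-G ⇒ (3)-3-(3)-3-3   [G -> 3]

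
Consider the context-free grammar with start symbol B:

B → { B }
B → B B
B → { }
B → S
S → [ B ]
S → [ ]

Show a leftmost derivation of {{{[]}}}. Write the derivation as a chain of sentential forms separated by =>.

B => {B} => {{B}} => {{{B}}} => {{{S}}} => {{{[]}}}

B => {B}   [B → { B }]
{B} => {{B}}   [B → { B }]
{{B}} => {{{B}}}   [B → { B }]
{{{B}}} => {{{S}}}   [B → S]
{{{S}}} => {{{[]}}}   [S → [ ]]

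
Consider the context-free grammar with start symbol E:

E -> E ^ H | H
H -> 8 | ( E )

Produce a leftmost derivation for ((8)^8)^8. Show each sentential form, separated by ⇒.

E ⇒ E^H   [E -> E ^ H]
E^H ⇒ H^H   [E -> H]
H^H ⇒ (E)^H   [H -> ( E )]
(E)^H ⇒ (E^H)^H   [E -> E ^ H]
(E^H)^H ⇒ (H^H)^H   [E -> H]
(H^H)^H ⇒ ((E)^H)^H   [H -> ( E )]
((E)^H)^H ⇒ ((H)^H)^H   [E -> H]
((H)^H)^H ⇒ ((8)^H)^H   [H -> 8]
((8)^H)^H ⇒ ((8)^8)^H   [H -> 8]
((8)^8)^H ⇒ ((8)^8)^8   [H -> 8]

E ⇒ E^H ⇒ H^H ⇒ (E)^H ⇒ (E^H)^H ⇒ (H^H)^H ⇒ ((E)^H)^H ⇒ ((H)^H)^H ⇒ ((8)^H)^H ⇒ ((8)^8)^H ⇒ ((8)^8)^8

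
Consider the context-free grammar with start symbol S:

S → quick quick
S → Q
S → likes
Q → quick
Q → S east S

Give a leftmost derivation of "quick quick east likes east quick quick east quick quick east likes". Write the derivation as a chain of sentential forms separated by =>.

S => Q   [S → Q]
Q => S east S   [Q → S east S]
S east S => Q east S   [S → Q]
Q east S => S east S east S   [Q → S east S]
S east S east S => quick quick east S east S   [S → quick quick]
quick quick east S east S => quick quick east likes east S   [S → likes]
quick quick east likes east S => quick quick east likes east Q   [S → Q]
quick quick east likes east Q => quick quick east likes east S east S   [Q → S east S]
quick quick east likes east S east S => quick quick east likes east Q east S   [S → Q]
quick quick east likes east Q east S => quick quick east likes east S east S east S   [Q → S east S]
quick quick east likes east S east S east S => quick quick east likes east quick quick east S east S   [S → quick quick]
quick quick east likes east quick quick east S east S => quick quick east likes east quick quick east quick quick east S   [S → quick quick]
quick quick east likes east quick quick east quick quick east S => quick quick east likes east quick quick east quick quick east likes   [S → likes]

S => Q => S east S => Q east S => S east S east S => quick quick east S east S => quick quick east likes east S => quick quick east likes east Q => quick quick east likes east S east S => quick quick east likes east Q east S => quick quick east likes east S east S east S => quick quick east likes east quick quick east S east S => quick quick east likes east quick quick east quick quick east S => quick quick east likes east quick quick east quick quick east likes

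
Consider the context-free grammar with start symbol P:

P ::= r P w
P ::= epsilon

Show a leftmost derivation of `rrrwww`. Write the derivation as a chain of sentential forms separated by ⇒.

P⇒rPw⇒rrPww⇒rrrPwww⇒rrrwww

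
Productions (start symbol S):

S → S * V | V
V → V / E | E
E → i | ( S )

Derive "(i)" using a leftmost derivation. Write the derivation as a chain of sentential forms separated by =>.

S => V => E => (S) => (V) => (E) => (i)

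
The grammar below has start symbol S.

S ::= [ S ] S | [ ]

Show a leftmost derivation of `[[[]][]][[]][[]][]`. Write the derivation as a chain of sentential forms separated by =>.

S => [S]S   [S ::= [ S ] S]
[S]S => [[S]S]S   [S ::= [ S ] S]
[[S]S]S => [[[]]S]S   [S ::= [ ]]
[[[]]S]S => [[[]][]]S   [S ::= [ ]]
[[[]][]]S => [[[]][]][S]S   [S ::= [ S ] S]
[[[]][]][S]S => [[[]][]][[]]S   [S ::= [ ]]
[[[]][]][[]]S => [[[]][]][[]][S]S   [S ::= [ S ] S]
[[[]][]][[]][S]S => [[[]][]][[]][[]]S   [S ::= [ ]]
[[[]][]][[]][[]]S => [[[]][]][[]][[]][]   [S ::= [ ]]

S=>[S]S=>[[S]S]S=>[[[]]S]S=>[[[]][]]S=>[[[]][]][S]S=>[[[]][]][[]]S=>[[[]][]][[]][S]S=>[[[]][]][[]][[]]S=>[[[]][]][[]][[]][]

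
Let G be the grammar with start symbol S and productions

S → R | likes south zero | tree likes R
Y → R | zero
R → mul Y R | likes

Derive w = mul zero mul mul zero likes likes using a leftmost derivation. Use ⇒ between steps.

S ⇒ R ⇒ mul Y R ⇒ mul zero R ⇒ mul zero mul Y R ⇒ mul zero mul R R ⇒ mul zero mul mul Y R R ⇒ mul zero mul mul zero R R ⇒ mul zero mul mul zero likes R ⇒ mul zero mul mul zero likes likes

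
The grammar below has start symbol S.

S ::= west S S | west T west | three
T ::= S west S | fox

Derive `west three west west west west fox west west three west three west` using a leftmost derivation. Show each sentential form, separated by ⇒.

S ⇒ west T west ⇒ west S west S west ⇒ west three west S west ⇒ west three west west S S west ⇒ west three west west west T west S west ⇒ west three west west west S west S west S west ⇒ west three west west west west T west west S west S west ⇒ west three west west west west fox west west S west S west ⇒ west three west west west west fox west west three west S west ⇒ west three west west west west fox west west three west three west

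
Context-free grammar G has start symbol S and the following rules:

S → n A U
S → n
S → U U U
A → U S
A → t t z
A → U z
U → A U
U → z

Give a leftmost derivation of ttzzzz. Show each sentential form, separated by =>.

S => UUU   [S → U U U]
UUU => AUUU   [U → A U]
AUUU => ttzUUU   [A → t t z]
ttzUUU => ttzzUU   [U → z]
ttzzUU => ttzzzU   [U → z]
ttzzzU => ttzzzz   [U → z]

S=>UUU=>AUUU=>ttzUUU=>ttzzUU=>ttzzzU=>ttzzzz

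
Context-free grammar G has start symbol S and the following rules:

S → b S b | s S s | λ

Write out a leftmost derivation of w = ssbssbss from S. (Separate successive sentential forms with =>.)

S=>sSs=>ssSss=>ssbSbss=>ssbsSsbss=>ssbssbss

S => sSs   [S → s S s]
sSs => ssSss   [S → s S s]
ssSss => ssbSbss   [S → b S b]
ssbSbss => ssbsSsbss   [S → s S s]
ssbsSsbss => ssbssbss   [S → λ]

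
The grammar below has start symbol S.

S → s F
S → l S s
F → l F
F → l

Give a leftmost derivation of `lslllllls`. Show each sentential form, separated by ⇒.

S⇒lSs⇒lsFs⇒lslFs⇒lsllFs⇒lslllFs⇒lsllllFs⇒lslllllFs⇒lslllllls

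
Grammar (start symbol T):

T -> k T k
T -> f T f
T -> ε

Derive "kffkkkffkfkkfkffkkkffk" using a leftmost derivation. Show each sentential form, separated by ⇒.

T ⇒ kTk ⇒ kfTfk ⇒ kffTffk ⇒ kffkTkffk ⇒ kffkkTkkffk ⇒ kffkkkTkkkffk ⇒ kffkkkfTfkkkffk ⇒ kffkkkffTffkkkffk ⇒ kffkkkffkTkffkkkffk ⇒ kffkkkffkfTfkffkkkffk ⇒ kffkkkffkfkTkfkffkkkffk ⇒ kffkkkffkfkkfkffkkkffk

T ⇒ kTk   [T -> k T k]
kTk ⇒ kfTfk   [T -> f T f]
kfTfk ⇒ kffTffk   [T -> f T f]
kffTffk ⇒ kffkTkffk   [T -> k T k]
kffkTkffk ⇒ kffkkTkkffk   [T -> k T k]
kffkkTkkffk ⇒ kffkkkTkkkffk   [T -> k T k]
kffkkkTkkkffk ⇒ kffkkkfTfkkkffk   [T -> f T f]
kffkkkfTfkkkffk ⇒ kffkkkffTffkkkffk   [T -> f T f]
kffkkkffTffkkkffk ⇒ kffkkkffkTkffkkkffk   [T -> k T k]
kffkkkffkTkffkkkffk ⇒ kffkkkffkfTfkffkkkffk   [T -> f T f]
kffkkkffkfTfkffkkkffk ⇒ kffkkkffkfkTkfkffkkkffk   [T -> k T k]
kffkkkffkfkTkfkffkkkffk ⇒ kffkkkffkfkkfkffkkkffk   [T -> ε]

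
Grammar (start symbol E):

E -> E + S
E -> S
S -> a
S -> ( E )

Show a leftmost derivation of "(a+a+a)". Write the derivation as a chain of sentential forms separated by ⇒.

E⇒S⇒(E)⇒(E+S)⇒(E+S+S)⇒(S+S+S)⇒(a+S+S)⇒(a+a+S)⇒(a+a+a)

E ⇒ S   [E -> S]
S ⇒ (E)   [S -> ( E )]
(E) ⇒ (E+S)   [E -> E + S]
(E+S) ⇒ (E+S+S)   [E -> E + S]
(E+S+S) ⇒ (S+S+S)   [E -> S]
(S+S+S) ⇒ (a+S+S)   [S -> a]
(a+S+S) ⇒ (a+a+S)   [S -> a]
(a+a+S) ⇒ (a+a+a)   [S -> a]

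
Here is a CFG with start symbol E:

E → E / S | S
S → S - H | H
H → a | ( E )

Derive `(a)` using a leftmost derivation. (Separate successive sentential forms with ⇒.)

E⇒S⇒H⇒(E)⇒(S)⇒(H)⇒(a)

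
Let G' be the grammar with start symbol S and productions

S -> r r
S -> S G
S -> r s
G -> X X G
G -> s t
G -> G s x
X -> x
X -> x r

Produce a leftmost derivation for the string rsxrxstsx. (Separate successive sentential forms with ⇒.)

S ⇒ SG ⇒ rsG ⇒ rsXXG ⇒ rsxrXG ⇒ rsxrxG ⇒ rsxrxGsx ⇒ rsxrxstsx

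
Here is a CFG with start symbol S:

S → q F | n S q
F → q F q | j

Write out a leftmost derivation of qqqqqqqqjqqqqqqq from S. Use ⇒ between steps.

S ⇒ qF ⇒ qqFq ⇒ qqqFqq ⇒ qqqqFqqq ⇒ qqqqqFqqqq ⇒ qqqqqqFqqqqq ⇒ qqqqqqqFqqqqqq ⇒ qqqqqqqqFqqqqqqq ⇒ qqqqqqqqjqqqqqqq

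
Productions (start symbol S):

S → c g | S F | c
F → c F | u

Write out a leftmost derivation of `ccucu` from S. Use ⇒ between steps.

S ⇒ SF ⇒ SFF ⇒ cFF ⇒ ccFF ⇒ ccuF ⇒ ccucF ⇒ ccucu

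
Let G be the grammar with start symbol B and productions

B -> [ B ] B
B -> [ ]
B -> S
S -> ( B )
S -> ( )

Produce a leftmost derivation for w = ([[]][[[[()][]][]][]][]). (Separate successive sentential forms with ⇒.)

B ⇒ S   [B -> S]
S ⇒ (B)   [S -> ( B )]
(B) ⇒ ([B]B)   [B -> [ B ] B]
([B]B) ⇒ ([[]]B)   [B -> [ ]]
([[]]B) ⇒ ([[]][B]B)   [B -> [ B ] B]
([[]][B]B) ⇒ ([[]][[B]B]B)   [B -> [ B ] B]
([[]][[B]B]B) ⇒ ([[]][[[B]B]B]B)   [B -> [ B ] B]
([[]][[[B]B]B]B) ⇒ ([[]][[[[B]B]B]B]B)   [B -> [ B ] B]
([[]][[[[B]B]B]B]B) ⇒ ([[]][[[[S]B]B]B]B)   [B -> S]
([[]][[[[S]B]B]B]B) ⇒ ([[]][[[[()]B]B]B]B)   [S -> ( )]
([[]][[[[()]B]B]B]B) ⇒ ([[]][[[[()][]]B]B]B)   [B -> [ ]]
([[]][[[[()][]]B]B]B) ⇒ ([[]][[[[()][]][]]B]B)   [B -> [ ]]
([[]][[[[()][]][]]B]B) ⇒ ([[]][[[[()][]][]][]]B)   [B -> [ ]]
([[]][[[[()][]][]][]]B) ⇒ ([[]][[[[()][]][]][]][])   [B -> [ ]]

B⇒S⇒(B)⇒([B]B)⇒([[]]B)⇒([[]][B]B)⇒([[]][[B]B]B)⇒([[]][[[B]B]B]B)⇒([[]][[[[B]B]B]B]B)⇒([[]][[[[S]B]B]B]B)⇒([[]][[[[()]B]B]B]B)⇒([[]][[[[()][]]B]B]B)⇒([[]][[[[()][]][]]B]B)⇒([[]][[[[()][]][]][]]B)⇒([[]][[[[()][]][]][]][])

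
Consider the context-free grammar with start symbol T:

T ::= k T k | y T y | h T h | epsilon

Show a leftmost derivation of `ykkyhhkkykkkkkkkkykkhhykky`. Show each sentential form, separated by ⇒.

T ⇒ yTy   [T ::= y T y]
yTy ⇒ ykTky   [T ::= k T k]
ykTky ⇒ ykkTkky   [T ::= k T k]
ykkTkky ⇒ ykkyTykky   [T ::= y T y]
ykkyTykky ⇒ ykkyhThykky   [T ::= h T h]
ykkyhThykky ⇒ ykkyhhThhykky   [T ::= h T h]
ykkyhhThhykky ⇒ ykkyhhkTkhhykky   [T ::= k T k]
ykkyhhkTkhhykky ⇒ ykkyhhkkTkkhhykky   [T ::= k T k]
ykkyhhkkTkkhhykky ⇒ ykkyhhkkyTykkhhykky   [T ::= y T y]
ykkyhhkkyTykkhhykky ⇒ ykkyhhkkykTkykkhhykky   [T ::= k T k]
ykkyhhkkykTkykkhhykky ⇒ ykkyhhkkykkTkkykkhhykky   [T ::= k T k]
ykkyhhkkykkTkkykkhhykky ⇒ ykkyhhkkykkkTkkkykkhhykky   [T ::= k T k]
ykkyhhkkykkkTkkkykkhhykky ⇒ ykkyhhkkykkkkTkkkkykkhhykky   [T ::= k T k]
ykkyhhkkykkkkTkkkkykkhhykky ⇒ ykkyhhkkykkkkkkkkykkhhykky   [T ::= epsilon]

T ⇒ yTy ⇒ ykTky ⇒ ykkTkky ⇒ ykkyTykky ⇒ ykkyhThykky ⇒ ykkyhhThhykky ⇒ ykkyhhkTkhhykky ⇒ ykkyhhkkTkkhhykky ⇒ ykkyhhkkyTykkhhykky ⇒ ykkyhhkkykTkykkhhykky ⇒ ykkyhhkkykkTkkykkhhykky ⇒ ykkyhhkkykkkTkkkykkhhykky ⇒ ykkyhhkkykkkkTkkkkykkhhykky ⇒ ykkyhhkkykkkkkkkkykkhhykky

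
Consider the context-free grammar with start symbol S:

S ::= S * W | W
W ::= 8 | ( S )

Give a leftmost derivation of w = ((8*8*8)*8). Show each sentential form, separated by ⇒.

S ⇒ W ⇒ (S) ⇒ (S*W) ⇒ (W*W) ⇒ ((S)*W) ⇒ ((S*W)*W) ⇒ ((S*W*W)*W) ⇒ ((W*W*W)*W) ⇒ ((8*W*W)*W) ⇒ ((8*8*W)*W) ⇒ ((8*8*8)*W) ⇒ ((8*8*8)*8)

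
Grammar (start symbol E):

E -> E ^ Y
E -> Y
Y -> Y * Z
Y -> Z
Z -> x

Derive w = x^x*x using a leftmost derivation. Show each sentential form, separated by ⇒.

E ⇒ E^Y ⇒ Y^Y ⇒ Z^Y ⇒ x^Y ⇒ x^Y*Z ⇒ x^Z*Z ⇒ x^x*Z ⇒ x^x*x

E ⇒ E^Y   [E -> E ^ Y]
E^Y ⇒ Y^Y   [E -> Y]
Y^Y ⇒ Z^Y   [Y -> Z]
Z^Y ⇒ x^Y   [Z -> x]
x^Y ⇒ x^Y*Z   [Y -> Y * Z]
x^Y*Z ⇒ x^Z*Z   [Y -> Z]
x^Z*Z ⇒ x^x*Z   [Z -> x]
x^x*Z ⇒ x^x*x   [Z -> x]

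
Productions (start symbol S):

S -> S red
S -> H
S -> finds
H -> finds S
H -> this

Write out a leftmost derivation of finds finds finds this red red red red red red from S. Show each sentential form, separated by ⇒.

S ⇒ S red ⇒ H red ⇒ finds S red ⇒ finds S red red ⇒ finds H red red ⇒ finds finds S red red ⇒ finds finds S red red red ⇒ finds finds H red red red ⇒ finds finds finds S red red red ⇒ finds finds finds S red red red red ⇒ finds finds finds S red red red red red ⇒ finds finds finds S red red red red red red ⇒ finds finds finds H red red red red red red ⇒ finds finds finds this red red red red red red

S ⇒ S red   [S -> S red]
S red ⇒ H red   [S -> H]
H red ⇒ finds S red   [H -> finds S]
finds S red ⇒ finds S red red   [S -> S red]
finds S red red ⇒ finds H red red   [S -> H]
finds H red red ⇒ finds finds S red red   [H -> finds S]
finds finds S red red ⇒ finds finds S red red red   [S -> S red]
finds finds S red red red ⇒ finds finds H red red red   [S -> H]
finds finds H red red red ⇒ finds finds finds S red red red   [H -> finds S]
finds finds finds S red red red ⇒ finds finds finds S red red red red   [S -> S red]
finds finds finds S red red red red ⇒ finds finds finds S red red red red red   [S -> S red]
finds finds finds S red red red red red ⇒ finds finds finds S red red red red red red   [S -> S red]
finds finds finds S red red red red red red ⇒ finds finds finds H red red red red red red   [S -> H]
finds finds finds H red red red red red red ⇒ finds finds finds this red red red red red red   [H -> this]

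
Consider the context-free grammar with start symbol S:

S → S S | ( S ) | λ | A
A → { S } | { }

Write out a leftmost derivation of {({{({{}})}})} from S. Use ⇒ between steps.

S ⇒ A ⇒ {S} ⇒ {(S)} ⇒ {(A)} ⇒ {({S})} ⇒ {({A})} ⇒ {({{S}})} ⇒ {({{(S)}})} ⇒ {({{(SS)}})} ⇒ {({{(AS)}})} ⇒ {({{({S}S)}})} ⇒ {({{({A}S)}})} ⇒ {({{({{}}S)}})} ⇒ {({{({{}})}})}

S ⇒ A   [S → A]
A ⇒ {S}   [A → { S }]
{S} ⇒ {(S)}   [S → ( S )]
{(S)} ⇒ {(A)}   [S → A]
{(A)} ⇒ {({S})}   [A → { S }]
{({S})} ⇒ {({A})}   [S → A]
{({A})} ⇒ {({{S}})}   [A → { S }]
{({{S}})} ⇒ {({{(S)}})}   [S → ( S )]
{({{(S)}})} ⇒ {({{(SS)}})}   [S → S S]
{({{(SS)}})} ⇒ {({{(AS)}})}   [S → A]
{({{(AS)}})} ⇒ {({{({S}S)}})}   [A → { S }]
{({{({S}S)}})} ⇒ {({{({A}S)}})}   [S → A]
{({{({A}S)}})} ⇒ {({{({{}}S)}})}   [A → { }]
{({{({{}}S)}})} ⇒ {({{({{}})}})}   [S → λ]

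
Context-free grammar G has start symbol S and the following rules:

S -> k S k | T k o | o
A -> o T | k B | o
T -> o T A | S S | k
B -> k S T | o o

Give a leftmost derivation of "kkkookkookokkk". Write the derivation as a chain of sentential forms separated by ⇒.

S ⇒ kSk ⇒ kkSkk ⇒ kkkSkkk ⇒ kkkTkokkk ⇒ kkkoTAkokkk ⇒ kkkoSSAkokkk ⇒ kkkooSAkokkk ⇒ kkkooTkoAkokkk ⇒ kkkookkoAkokkk ⇒ kkkookkookokkk

S ⇒ kSk   [S -> k S k]
kSk ⇒ kkSkk   [S -> k S k]
kkSkk ⇒ kkkSkkk   [S -> k S k]
kkkSkkk ⇒ kkkTkokkk   [S -> T k o]
kkkTkokkk ⇒ kkkoTAkokkk   [T -> o T A]
kkkoTAkokkk ⇒ kkkoSSAkokkk   [T -> S S]
kkkoSSAkokkk ⇒ kkkooSAkokkk   [S -> o]
kkkooSAkokkk ⇒ kkkooTkoAkokkk   [S -> T k o]
kkkooTkoAkokkk ⇒ kkkookkoAkokkk   [T -> k]
kkkookkoAkokkk ⇒ kkkookkookokkk   [A -> o]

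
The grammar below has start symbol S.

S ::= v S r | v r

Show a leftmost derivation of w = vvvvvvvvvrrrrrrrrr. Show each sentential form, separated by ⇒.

S ⇒ vSr ⇒ vvSrr ⇒ vvvSrrr ⇒ vvvvSrrrr ⇒ vvvvvSrrrrr ⇒ vvvvvvSrrrrrr ⇒ vvvvvvvSrrrrrrr ⇒ vvvvvvvvSrrrrrrrr ⇒ vvvvvvvvvrrrrrrrrr

S ⇒ vSr   [S ::= v S r]
vSr ⇒ vvSrr   [S ::= v S r]
vvSrr ⇒ vvvSrrr   [S ::= v S r]
vvvSrrr ⇒ vvvvSrrrr   [S ::= v S r]
vvvvSrrrr ⇒ vvvvvSrrrrr   [S ::= v S r]
vvvvvSrrrrr ⇒ vvvvvvSrrrrrr   [S ::= v S r]
vvvvvvSrrrrrr ⇒ vvvvvvvSrrrrrrr   [S ::= v S r]
vvvvvvvSrrrrrrr ⇒ vvvvvvvvSrrrrrrrr   [S ::= v S r]
vvvvvvvvSrrrrrrrr ⇒ vvvvvvvvvrrrrrrrrr   [S ::= v r]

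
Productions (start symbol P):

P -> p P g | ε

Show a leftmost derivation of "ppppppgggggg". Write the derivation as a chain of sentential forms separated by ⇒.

P ⇒ pPg   [P -> p P g]
pPg ⇒ ppPgg   [P -> p P g]
ppPgg ⇒ pppPggg   [P -> p P g]
pppPggg ⇒ ppppPgggg   [P -> p P g]
ppppPgggg ⇒ pppppPggggg   [P -> p P g]
pppppPggggg ⇒ ppppppPgggggg   [P -> p P g]
ppppppPgggggg ⇒ ppppppgggggg   [P -> ε]

P ⇒ pPg ⇒ ppPgg ⇒ pppPggg ⇒ ppppPgggg ⇒ pppppPggggg ⇒ ppppppPgggggg ⇒ ppppppgggggg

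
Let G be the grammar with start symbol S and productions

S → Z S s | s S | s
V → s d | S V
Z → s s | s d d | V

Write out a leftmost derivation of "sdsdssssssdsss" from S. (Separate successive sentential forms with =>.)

S => ZSs => VSs => sdSs => sdZSss => sdVSss => sdSVSss => sdZSsVSss => sdVSsVSss => sdsdSsVSss => sdsdZSssVSss => sdsdssSssVSss => sdsdsssssVSss => sdsdssssssdSss => sdsdssssssdsss

S => ZSs   [S → Z S s]
ZSs => VSs   [Z → V]
VSs => sdSs   [V → s d]
sdSs => sdZSss   [S → Z S s]
sdZSss => sdVSss   [Z → V]
sdVSss => sdSVSss   [V → S V]
sdSVSss => sdZSsVSss   [S → Z S s]
sdZSsVSss => sdVSsVSss   [Z → V]
sdVSsVSss => sdsdSsVSss   [V → s d]
sdsdSsVSss => sdsdZSssVSss   [S → Z S s]
sdsdZSssVSss => sdsdssSssVSss   [Z → s s]
sdsdssSssVSss => sdsdsssssVSss   [S → s]
sdsdsssssVSss => sdsdssssssdSss   [V → s d]
sdsdssssssdSss => sdsdssssssdsss   [S → s]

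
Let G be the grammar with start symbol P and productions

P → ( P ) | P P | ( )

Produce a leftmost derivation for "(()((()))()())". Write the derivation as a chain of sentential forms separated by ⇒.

P ⇒ (P) ⇒ (PP) ⇒ (PPP) ⇒ (()PP) ⇒ (()PPP) ⇒ (()(P)PP) ⇒ (()((P))PP) ⇒ (()((()))PP) ⇒ (()((()))()P) ⇒ (()((()))()())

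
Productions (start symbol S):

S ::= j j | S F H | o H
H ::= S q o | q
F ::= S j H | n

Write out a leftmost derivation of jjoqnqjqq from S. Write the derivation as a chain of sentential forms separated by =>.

S=>SFH=>jjFH=>jjSjHH=>jjSFHjHH=>jjoHFHjHH=>jjoqFHjHH=>jjoqnHjHH=>jjoqnqjHH=>jjoqnqjqH=>jjoqnqjqq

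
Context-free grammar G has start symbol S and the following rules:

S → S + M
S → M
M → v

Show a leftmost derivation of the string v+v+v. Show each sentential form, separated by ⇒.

S⇒S+M⇒S+M+M⇒M+M+M⇒v+M+M⇒v+v+M⇒v+v+v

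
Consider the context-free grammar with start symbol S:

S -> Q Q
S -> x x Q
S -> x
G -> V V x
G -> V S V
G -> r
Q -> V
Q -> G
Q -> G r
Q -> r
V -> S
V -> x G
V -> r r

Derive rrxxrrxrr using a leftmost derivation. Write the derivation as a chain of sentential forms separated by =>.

S => QQ => GQ => VSVQ => rrSVQ => rrxxQVQ => rrxxGrVQ => rrxxrrVQ => rrxxrrxGQ => rrxxrrxrQ => rrxxrrxrr

S => QQ   [S -> Q Q]
QQ => GQ   [Q -> G]
GQ => VSVQ   [G -> V S V]
VSVQ => rrSVQ   [V -> r r]
rrSVQ => rrxxQVQ   [S -> x x Q]
rrxxQVQ => rrxxGrVQ   [Q -> G r]
rrxxGrVQ => rrxxrrVQ   [G -> r]
rrxxrrVQ => rrxxrrxGQ   [V -> x G]
rrxxrrxGQ => rrxxrrxrQ   [G -> r]
rrxxrrxrQ => rrxxrrxrr   [Q -> r]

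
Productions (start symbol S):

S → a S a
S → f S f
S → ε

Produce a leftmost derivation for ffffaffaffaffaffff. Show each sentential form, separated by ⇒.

S ⇒ fSf ⇒ ffSff ⇒ fffSfff ⇒ ffffSffff ⇒ ffffaSaffff ⇒ ffffafSfaffff ⇒ ffffaffSffaffff ⇒ ffffaffaSaffaffff ⇒ ffffaffafSfaffaffff ⇒ ffffaffaffaffaffff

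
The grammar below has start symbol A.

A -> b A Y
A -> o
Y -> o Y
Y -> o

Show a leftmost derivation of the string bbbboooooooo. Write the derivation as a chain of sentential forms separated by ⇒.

A ⇒ bAY ⇒ bbAYY ⇒ bbbAYYY ⇒ bbbbAYYYY ⇒ bbbboYYYY ⇒ bbbbooYYYY ⇒ bbbboooYYYY ⇒ bbbbooooYYYY ⇒ bbbboooooYYY ⇒ bbbbooooooYY ⇒ bbbboooooooY ⇒ bbbboooooooo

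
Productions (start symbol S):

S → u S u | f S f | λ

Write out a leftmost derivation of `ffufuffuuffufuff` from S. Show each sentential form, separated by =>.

S=>fSf=>ffSff=>ffuSuff=>ffufSfuff=>ffufuSufuff=>ffufufSfufuff=>ffufuffSffufuff=>ffufuffuSuffufuff=>ffufuffuuffufuff

S => fSf   [S → f S f]
fSf => ffSff   [S → f S f]
ffSff => ffuSuff   [S → u S u]
ffuSuff => ffufSfuff   [S → f S f]
ffufSfuff => ffufuSufuff   [S → u S u]
ffufuSufuff => ffufufSfufuff   [S → f S f]
ffufufSfufuff => ffufuffSffufuff   [S → f S f]
ffufuffSffufuff => ffufuffuSuffufuff   [S → u S u]
ffufuffuSuffufuff => ffufuffuuffufuff   [S → λ]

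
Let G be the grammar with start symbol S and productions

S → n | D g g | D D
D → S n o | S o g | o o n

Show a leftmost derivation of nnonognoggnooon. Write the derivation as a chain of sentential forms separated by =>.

S => DD   [S → D D]
DD => SnoD   [D → S n o]
SnoD => DggnoD   [S → D g g]
DggnoD => SnoggnoD   [D → S n o]
SnoggnoD => DDnoggnoD   [S → D D]
DDnoggnoD => SnoDnoggnoD   [D → S n o]
SnoDnoggnoD => nnoDnoggnoD   [S → n]
nnoDnoggnoD => nnoSognoggnoD   [D → S o g]
nnoSognoggnoD => nnonognoggnoD   [S → n]
nnonognoggnoD => nnonognoggnooon   [D → o o n]

S => DD => SnoD => DggnoD => SnoggnoD => DDnoggnoD => SnoDnoggnoD => nnoDnoggnoD => nnoSognoggnoD => nnonognoggnoD => nnonognoggnooon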